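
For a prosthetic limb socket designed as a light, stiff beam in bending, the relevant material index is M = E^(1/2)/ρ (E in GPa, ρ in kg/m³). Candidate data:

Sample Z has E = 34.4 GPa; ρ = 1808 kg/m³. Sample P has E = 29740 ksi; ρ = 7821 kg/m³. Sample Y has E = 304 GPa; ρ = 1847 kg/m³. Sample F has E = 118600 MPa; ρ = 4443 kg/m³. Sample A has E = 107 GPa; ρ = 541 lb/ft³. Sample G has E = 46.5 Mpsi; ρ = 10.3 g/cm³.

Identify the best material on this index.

sample Y

In SI units:
  sample Z: E = 34.40 GPa, ρ = 1808 kg/m³
  sample P: E = 205.1 GPa, ρ = 7821 kg/m³
  sample Y: E = 304.0 GPa, ρ = 1847 kg/m³
  sample F: E = 118.6 GPa, ρ = 4443 kg/m³
  sample A: E = 107.0 GPa, ρ = 8666 kg/m³
  sample G: E = 320.6 GPa, ρ = 10300 kg/m³
  sample Y: M = 9.44×10⁻³
  sample Z: M = 3.24×10⁻³
  sample F: M = 2.45×10⁻³
  sample P: M = 1.83×10⁻³
  sample G: M = 1.74×10⁻³
  sample A: M = 1.19×10⁻³
Highest index: sample Y.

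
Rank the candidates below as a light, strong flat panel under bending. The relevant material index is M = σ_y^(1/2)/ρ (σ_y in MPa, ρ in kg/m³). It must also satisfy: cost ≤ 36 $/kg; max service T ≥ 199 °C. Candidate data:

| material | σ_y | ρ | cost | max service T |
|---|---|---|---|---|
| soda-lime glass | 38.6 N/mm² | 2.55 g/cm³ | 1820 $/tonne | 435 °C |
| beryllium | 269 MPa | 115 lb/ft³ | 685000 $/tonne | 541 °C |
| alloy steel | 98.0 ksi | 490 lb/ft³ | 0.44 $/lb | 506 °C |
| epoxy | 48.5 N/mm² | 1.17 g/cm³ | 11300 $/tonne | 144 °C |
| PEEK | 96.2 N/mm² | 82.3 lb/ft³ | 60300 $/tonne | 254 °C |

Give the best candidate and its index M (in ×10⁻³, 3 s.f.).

alloy steel, M = 3.31×10⁻³

Screen on constraints: cost ≤ 36 $/kg; max service T ≥ 199 °C. Survivors: soda-lime glass, alloy steel.
Normalizing units and computing the index:
  soda-lime glass: σ_y = 38.60 MPa, ρ = 2550 kg/m³
  alloy steel: σ_y = 675.7 MPa, ρ = 7849 kg/m³
  alloy steel: M = 3.31×10⁻³
  soda-lime glass: M = 2.44×10⁻³
The maximum is for alloy steel.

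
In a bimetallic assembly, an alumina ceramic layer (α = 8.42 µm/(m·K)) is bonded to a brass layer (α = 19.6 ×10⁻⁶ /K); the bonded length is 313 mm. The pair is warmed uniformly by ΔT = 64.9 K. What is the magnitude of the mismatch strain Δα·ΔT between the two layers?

Δα = |8.42 − 19.6|×10⁻⁶/K = 11.2×10⁻⁶/K.
Mismatch strain = Δα·ΔT = 11.2×10⁻⁶ × 64.9 = 7.26×10⁻⁴.

7.26×10⁻⁴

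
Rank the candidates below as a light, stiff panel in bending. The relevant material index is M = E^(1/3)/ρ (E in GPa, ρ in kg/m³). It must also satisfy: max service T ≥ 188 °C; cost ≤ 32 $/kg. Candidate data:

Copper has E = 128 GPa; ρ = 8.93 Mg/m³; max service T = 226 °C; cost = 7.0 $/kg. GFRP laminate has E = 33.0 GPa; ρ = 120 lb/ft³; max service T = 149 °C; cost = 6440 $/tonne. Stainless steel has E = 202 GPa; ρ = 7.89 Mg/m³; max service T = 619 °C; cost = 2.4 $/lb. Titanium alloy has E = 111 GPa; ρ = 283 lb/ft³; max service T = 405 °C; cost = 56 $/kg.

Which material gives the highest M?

Screen on constraints: max service T ≥ 188 °C; cost ≤ 32 $/kg. Survivors: copper, stainless steel.
Normalizing units and computing the index:
  copper: E = 128.0 GPa, ρ = 8930 kg/m³
  stainless steel: E = 202.0 GPa, ρ = 7890 kg/m³
  stainless steel: M = 0.744×10⁻³
  copper: M = 0.564×10⁻³
Highest index: stainless steel.

stainless steel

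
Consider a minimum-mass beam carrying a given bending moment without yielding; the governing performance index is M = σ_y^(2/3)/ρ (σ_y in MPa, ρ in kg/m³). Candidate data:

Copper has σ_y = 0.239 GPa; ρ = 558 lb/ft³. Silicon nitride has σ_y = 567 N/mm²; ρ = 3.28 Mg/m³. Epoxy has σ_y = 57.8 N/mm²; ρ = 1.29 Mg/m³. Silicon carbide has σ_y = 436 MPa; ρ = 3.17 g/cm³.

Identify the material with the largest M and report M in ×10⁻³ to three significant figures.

Convert each candidate to consistent units, then evaluate M:
  copper: σ_y = 239.0 MPa, ρ = 8938 kg/m³
  silicon nitride: σ_y = 567.0 MPa, ρ = 3280 kg/m³
  epoxy: σ_y = 57.80 MPa, ρ = 1290 kg/m³
  silicon carbide: σ_y = 436.0 MPa, ρ = 3170 kg/m³
  silicon nitride: M = 20.9×10⁻³
  silicon carbide: M = 18.1×10⁻³
  epoxy: M = 11.6×10⁻³
  copper: M = 4.31×10⁻³
Silicon nitride has the largest M.

silicon nitride, M = 20.9×10⁻³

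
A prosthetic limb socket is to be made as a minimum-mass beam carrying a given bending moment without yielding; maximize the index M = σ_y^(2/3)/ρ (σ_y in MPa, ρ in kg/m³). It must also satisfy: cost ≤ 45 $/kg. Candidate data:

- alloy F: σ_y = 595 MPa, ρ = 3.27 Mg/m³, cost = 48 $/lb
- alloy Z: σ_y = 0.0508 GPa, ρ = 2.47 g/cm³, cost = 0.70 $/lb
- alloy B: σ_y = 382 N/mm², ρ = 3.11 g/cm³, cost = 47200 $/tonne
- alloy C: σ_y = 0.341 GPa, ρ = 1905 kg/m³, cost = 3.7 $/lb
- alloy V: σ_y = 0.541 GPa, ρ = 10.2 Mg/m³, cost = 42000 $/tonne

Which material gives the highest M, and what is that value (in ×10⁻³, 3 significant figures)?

alloy C, M = 25.6×10⁻³

Screen on constraints: cost ≤ 45 $/kg. Survivors: alloy Z, alloy C, alloy V.
After converting to SI:
  alloy Z: σ_y = 50.80 MPa, ρ = 2470 kg/m³
  alloy C: σ_y = 341.0 MPa, ρ = 1905 kg/m³
  alloy V: σ_y = 541.0 MPa, ρ = 10200 kg/m³
  alloy C: M = 25.6×10⁻³
  alloy V: M = 6.51×10⁻³
  alloy Z: M = 5.55×10⁻³
Alloy C has the largest M.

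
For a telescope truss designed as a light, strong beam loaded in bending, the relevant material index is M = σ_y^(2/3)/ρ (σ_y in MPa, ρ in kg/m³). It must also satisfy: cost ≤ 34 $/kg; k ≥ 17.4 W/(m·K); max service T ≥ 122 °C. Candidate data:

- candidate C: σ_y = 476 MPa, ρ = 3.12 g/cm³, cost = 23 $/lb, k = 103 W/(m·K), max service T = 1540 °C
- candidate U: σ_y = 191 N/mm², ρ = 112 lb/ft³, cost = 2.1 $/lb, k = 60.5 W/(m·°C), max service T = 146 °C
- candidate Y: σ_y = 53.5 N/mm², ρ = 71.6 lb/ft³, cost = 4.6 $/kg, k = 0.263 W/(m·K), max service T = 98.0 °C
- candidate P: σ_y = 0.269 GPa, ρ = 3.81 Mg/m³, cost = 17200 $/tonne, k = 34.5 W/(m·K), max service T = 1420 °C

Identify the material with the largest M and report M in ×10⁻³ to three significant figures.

Screen on constraints: cost ≤ 34 $/kg; k ≥ 17.4 W/(m·K); max service T ≥ 122 °C. Survivors: candidate U, candidate P.
Convert each candidate to consistent units, then evaluate M:
  candidate U: σ_y = 191.0 MPa, ρ = 1794 kg/m³
  candidate P: σ_y = 269.0 MPa, ρ = 3810 kg/m³
  candidate U: M = 18.5×10⁻³
  candidate P: M = 10.9×10⁻³
Candidate U has the largest M.

candidate U, M = 18.5×10⁻³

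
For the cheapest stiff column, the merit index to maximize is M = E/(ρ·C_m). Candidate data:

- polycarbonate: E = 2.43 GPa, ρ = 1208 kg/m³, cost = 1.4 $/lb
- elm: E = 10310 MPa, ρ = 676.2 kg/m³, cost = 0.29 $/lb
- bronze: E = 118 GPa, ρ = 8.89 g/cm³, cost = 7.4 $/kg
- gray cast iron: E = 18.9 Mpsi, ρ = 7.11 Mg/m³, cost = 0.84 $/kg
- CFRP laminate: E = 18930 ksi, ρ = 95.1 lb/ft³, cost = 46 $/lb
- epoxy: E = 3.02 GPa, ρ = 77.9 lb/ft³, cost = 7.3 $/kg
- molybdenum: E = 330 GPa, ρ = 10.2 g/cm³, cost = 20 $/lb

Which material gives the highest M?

Normalizing units and computing the index:
  polycarbonate: E = 2.430 GPa, ρ = 1208 kg/m³, cost = 3.086 $/kg
  elm: E = 10.31 GPa, ρ = 676.2 kg/m³, cost = 0.6393 $/kg
  bronze: E = 118.0 GPa, ρ = 8890 kg/m³, cost = 7.400 $/kg
  gray cast iron: E = 130.3 GPa, ρ = 7110 kg/m³, cost = 0.8400 $/kg
  CFRP laminate: E = 130.5 GPa, ρ = 1523 kg/m³, cost = 101.4 $/kg
  epoxy: E = 3.020 GPa, ρ = 1248 kg/m³, cost = 7.300 $/kg
  molybdenum: E = 330.0 GPa, ρ = 10200 kg/m³, cost = 44.09 $/kg
  elm: M = 23.8 MN·m per $
  gray cast iron: M = 21.8 MN·m per $
  bronze: M = 1.79 MN·m per $
  CFRP laminate: M = 0.845 MN·m per $
  molybdenum: M = 0.734 MN·m per $
  polycarbonate: M = 0.652 MN·m per $
  epoxy: M = 0.332 MN·m per $
The maximum is for elm.

elm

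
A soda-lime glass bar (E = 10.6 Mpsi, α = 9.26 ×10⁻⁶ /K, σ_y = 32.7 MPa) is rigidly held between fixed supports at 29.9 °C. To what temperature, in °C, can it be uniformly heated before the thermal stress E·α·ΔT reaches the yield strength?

E = 10.6 Mpsi = 73.08 GPa.
E·α·ΔT = 32.70 MPa ⇒ ΔT = 32.70 / (73.08×10³ × 9.26×10⁻⁶) = 48.32 K.
T = 29.9 + 48.32 = 78.22 °C.

78.2 °C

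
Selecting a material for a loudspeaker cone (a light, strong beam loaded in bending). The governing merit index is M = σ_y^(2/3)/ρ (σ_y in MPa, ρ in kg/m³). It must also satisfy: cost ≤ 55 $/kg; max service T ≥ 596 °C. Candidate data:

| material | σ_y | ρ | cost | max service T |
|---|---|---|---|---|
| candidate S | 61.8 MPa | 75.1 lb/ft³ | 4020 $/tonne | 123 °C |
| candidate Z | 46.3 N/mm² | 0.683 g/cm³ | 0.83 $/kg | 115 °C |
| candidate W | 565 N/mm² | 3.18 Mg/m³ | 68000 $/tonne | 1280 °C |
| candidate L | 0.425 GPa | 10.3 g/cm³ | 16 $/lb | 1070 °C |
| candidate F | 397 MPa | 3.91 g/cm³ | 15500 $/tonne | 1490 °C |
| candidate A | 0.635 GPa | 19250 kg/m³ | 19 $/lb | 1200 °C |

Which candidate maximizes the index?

candidate F

Screen on constraints: cost ≤ 55 $/kg; max service T ≥ 596 °C. Survivors: candidate L, candidate F, candidate A.
Normalizing units and computing the index:
  candidate L: σ_y = 425.0 MPa, ρ = 10300 kg/m³
  candidate F: σ_y = 397.0 MPa, ρ = 3910 kg/m³
  candidate A: σ_y = 635.0 MPa, ρ = 19250 kg/m³
  candidate F: M = 13.8×10⁻³
  candidate L: M = 5.49×10⁻³
  candidate A: M = 3.84×10⁻³
Candidate F has the largest M.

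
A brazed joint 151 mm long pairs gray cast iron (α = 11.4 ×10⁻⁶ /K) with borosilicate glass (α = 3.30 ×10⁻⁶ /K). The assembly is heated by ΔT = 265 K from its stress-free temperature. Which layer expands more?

gray cast iron

α(gray cast iron) = 11.4×10⁻⁶/K vs α(borosilicate glass) = 3.30×10⁻⁶/K.
Higher α expands more for the same ΔT: gray cast iron.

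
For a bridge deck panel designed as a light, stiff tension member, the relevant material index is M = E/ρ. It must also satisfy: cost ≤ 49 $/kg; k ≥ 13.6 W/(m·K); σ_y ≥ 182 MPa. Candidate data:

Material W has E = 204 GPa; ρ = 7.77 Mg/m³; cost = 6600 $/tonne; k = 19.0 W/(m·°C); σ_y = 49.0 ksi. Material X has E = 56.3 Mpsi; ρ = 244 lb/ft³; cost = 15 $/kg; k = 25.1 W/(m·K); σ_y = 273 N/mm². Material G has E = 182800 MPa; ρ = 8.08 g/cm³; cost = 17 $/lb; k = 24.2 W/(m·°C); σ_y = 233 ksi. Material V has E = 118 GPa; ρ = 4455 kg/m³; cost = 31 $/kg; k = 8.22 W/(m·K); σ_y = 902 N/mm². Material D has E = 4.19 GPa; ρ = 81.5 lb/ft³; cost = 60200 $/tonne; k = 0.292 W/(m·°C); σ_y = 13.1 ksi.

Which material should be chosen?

material X

Screen on constraints: cost ≤ 49 $/kg; k ≥ 13.6 W/(m·K); σ_y ≥ 182 MPa. Survivors: material W, material X, material G.
Putting every candidate on a common basis:
  material W: E = 204.0 GPa, ρ = 7770 kg/m³
  material X: E = 388.2 GPa, ρ = 3909 kg/m³
  material G: E = 182.8 GPa, ρ = 8080 kg/m³
  material X: M = 99.3 MN·m/kg
  material W: M = 26.3 MN·m/kg
  material G: M = 22.6 MN·m/kg
The maximum is for material X.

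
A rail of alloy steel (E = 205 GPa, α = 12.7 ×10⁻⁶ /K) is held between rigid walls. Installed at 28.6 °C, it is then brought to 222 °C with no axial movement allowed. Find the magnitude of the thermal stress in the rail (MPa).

504 MPa

ΔT = 193.4 K. Constrained thermal stress σ = E·α·ΔT = 205.0×10³ MPa × 12.7×10⁻⁶ × 193.4 = 504 MPa (compressive).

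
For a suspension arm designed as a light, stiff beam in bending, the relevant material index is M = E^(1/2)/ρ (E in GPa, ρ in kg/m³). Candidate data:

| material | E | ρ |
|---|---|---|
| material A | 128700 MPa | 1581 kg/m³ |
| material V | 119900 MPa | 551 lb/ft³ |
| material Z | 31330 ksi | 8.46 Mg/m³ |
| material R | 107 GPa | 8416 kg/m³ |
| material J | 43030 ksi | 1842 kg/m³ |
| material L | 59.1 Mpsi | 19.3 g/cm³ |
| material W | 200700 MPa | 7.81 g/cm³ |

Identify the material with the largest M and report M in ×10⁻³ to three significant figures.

In SI units:
  material A: E = 128.7 GPa, ρ = 1581 kg/m³
  material V: E = 119.9 GPa, ρ = 8826 kg/m³
  material Z: E = 216.0 GPa, ρ = 8460 kg/m³
  material R: E = 107.0 GPa, ρ = 8416 kg/m³
  material J: E = 296.7 GPa, ρ = 1842 kg/m³
  material L: E = 407.5 GPa, ρ = 19300 kg/m³
  material W: E = 200.7 GPa, ρ = 7810 kg/m³
  material J: M = 9.35×10⁻³
  material A: M = 7.18×10⁻³
  material W: M = 1.81×10⁻³
  material Z: M = 1.74×10⁻³
  material V: M = 1.24×10⁻³
  material R: M = 1.23×10⁻³
  material L: M = 1.05×10⁻³
Material J has the largest M.

material J, M = 9.35×10⁻³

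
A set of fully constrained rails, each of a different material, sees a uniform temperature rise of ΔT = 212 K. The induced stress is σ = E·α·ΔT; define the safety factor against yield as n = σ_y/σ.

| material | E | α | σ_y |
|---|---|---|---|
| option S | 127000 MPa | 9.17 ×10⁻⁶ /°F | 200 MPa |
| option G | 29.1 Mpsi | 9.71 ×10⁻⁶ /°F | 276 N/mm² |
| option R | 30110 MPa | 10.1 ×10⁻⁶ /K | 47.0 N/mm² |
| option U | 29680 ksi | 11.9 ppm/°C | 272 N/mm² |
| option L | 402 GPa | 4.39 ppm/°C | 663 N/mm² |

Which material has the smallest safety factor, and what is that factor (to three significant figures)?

Per material, after unit conversion:
  option S: E = 127.0, α = 16.5, σ_y = 200.0 → σ = 444 MPa, n = 0.450
  option G: E = 200.6, α = 17.5, σ_y = 276.0 → σ = 743 MPa, n = 0.371
  option R: E = 30.11, α = 10.1, σ_y = 47.00 → σ = 64.5 MPa, n = 0.729
  option U: E = 204.6, α = 11.9, σ_y = 272.0 → σ = 516 MPa, n = 0.527
  option L: E = 402.0, α = 4.39, σ_y = 663.0 → σ = 374 MPa, n = 1.77
Smallest n: option G with n = 0.371.

option G, n = 0.371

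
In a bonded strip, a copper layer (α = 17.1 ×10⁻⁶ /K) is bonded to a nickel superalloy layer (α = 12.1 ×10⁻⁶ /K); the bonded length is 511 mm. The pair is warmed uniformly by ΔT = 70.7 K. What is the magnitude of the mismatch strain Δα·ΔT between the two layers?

Δα = |17.1 − 12.1|×10⁻⁶/K = 5.00×10⁻⁶/K.
Mismatch strain = Δα·ΔT = 5.00×10⁻⁶ × 70.7 = 3.54×10⁻⁴.

3.54×10⁻⁴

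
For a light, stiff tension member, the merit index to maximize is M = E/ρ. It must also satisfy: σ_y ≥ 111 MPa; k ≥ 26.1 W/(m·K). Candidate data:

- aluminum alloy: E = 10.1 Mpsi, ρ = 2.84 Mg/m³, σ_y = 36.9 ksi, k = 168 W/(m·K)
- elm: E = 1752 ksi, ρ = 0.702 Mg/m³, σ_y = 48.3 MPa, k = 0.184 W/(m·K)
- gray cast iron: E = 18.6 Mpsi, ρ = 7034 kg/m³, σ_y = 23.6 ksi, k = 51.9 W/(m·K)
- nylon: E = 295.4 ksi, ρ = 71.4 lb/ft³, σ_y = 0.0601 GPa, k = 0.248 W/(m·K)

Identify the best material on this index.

Screen on constraints: σ_y ≥ 111 MPa; k ≥ 26.1 W/(m·K). Survivors: aluminum alloy, gray cast iron.
In SI units:
  aluminum alloy: E = 69.64 GPa, ρ = 2840 kg/m³
  gray cast iron: E = 128.2 GPa, ρ = 7034 kg/m³
  aluminum alloy: M = 24.5 MN·m/kg
  gray cast iron: M = 18.2 MN·m/kg
Aluminum alloy has the largest M.

aluminum alloy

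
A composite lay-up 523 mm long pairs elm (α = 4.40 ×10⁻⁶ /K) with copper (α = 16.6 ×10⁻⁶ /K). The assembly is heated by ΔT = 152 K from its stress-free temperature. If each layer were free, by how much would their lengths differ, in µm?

970 µm

Δα = |4.40 − 16.6|×10⁻⁶/K = 12.2×10⁻⁶/K.
ΔL_mismatch = Δα·L·ΔT = 12.2×10⁻⁶ × 523.0 mm × 152.0 K = 970 µm.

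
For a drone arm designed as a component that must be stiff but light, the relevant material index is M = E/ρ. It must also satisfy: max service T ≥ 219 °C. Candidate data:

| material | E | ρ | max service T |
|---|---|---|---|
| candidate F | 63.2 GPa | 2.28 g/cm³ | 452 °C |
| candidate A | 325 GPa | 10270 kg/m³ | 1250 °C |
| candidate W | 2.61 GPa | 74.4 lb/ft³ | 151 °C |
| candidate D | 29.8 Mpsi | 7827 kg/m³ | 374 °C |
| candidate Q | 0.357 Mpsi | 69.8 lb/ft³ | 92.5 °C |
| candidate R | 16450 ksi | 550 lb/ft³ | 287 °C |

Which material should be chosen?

Screen on constraints: max service T ≥ 219 °C. Survivors: candidate F, candidate A, candidate D, candidate R.
Putting every candidate on a common basis:
  candidate F: E = 63.20 GPa, ρ = 2280 kg/m³
  candidate A: E = 325.0 GPa, ρ = 10270 kg/m³
  candidate D: E = 205.5 GPa, ρ = 7827 kg/m³
  candidate R: E = 113.4 GPa, ρ = 8810 kg/m³
  candidate A: M = 31.6 MN·m/kg
  candidate F: M = 27.7 MN·m/kg
  candidate D: M = 26.3 MN·m/kg
  candidate R: M = 12.9 MN·m/kg
Candidate A ranks first.

candidate A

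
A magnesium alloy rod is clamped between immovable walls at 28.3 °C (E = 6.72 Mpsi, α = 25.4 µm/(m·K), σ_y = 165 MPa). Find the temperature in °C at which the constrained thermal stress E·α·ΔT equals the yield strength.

E = 6.72 Mpsi = 46.33 GPa.
E·α·ΔT = 165.0 MPa ⇒ ΔT = 165.0 / (46.33×10³ × 25.4×10⁻⁶) = 140.2 K.
T = 28.3 + 140.2 = 168.5 °C.

169 °C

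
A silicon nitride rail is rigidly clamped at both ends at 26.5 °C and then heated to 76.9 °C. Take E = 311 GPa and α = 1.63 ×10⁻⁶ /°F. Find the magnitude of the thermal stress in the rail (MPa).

46.0 MPa

α = 1.63×10⁻⁶/°F × 9/5 = 2.93×10⁻⁶/K.
ΔT = 50.40 K. Constrained thermal stress σ = E·α·ΔT = 311.0×10³ MPa × 2.93×10⁻⁶ × 50.40 = 46.0 MPa (compressive).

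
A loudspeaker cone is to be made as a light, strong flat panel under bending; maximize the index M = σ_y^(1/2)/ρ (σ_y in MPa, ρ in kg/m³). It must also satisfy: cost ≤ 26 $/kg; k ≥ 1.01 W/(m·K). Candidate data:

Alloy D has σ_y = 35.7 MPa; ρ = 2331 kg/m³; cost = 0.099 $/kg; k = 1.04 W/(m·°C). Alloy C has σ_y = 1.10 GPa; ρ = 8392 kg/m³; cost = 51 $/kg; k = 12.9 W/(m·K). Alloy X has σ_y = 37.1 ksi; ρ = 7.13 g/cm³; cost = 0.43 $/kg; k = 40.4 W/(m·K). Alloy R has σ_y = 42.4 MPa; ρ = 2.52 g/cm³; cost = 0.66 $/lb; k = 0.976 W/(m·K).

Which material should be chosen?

Screen on constraints: cost ≤ 26 $/kg; k ≥ 1.01 W/(m·K). Survivors: alloy D, alloy X.
In SI units:
  alloy D: σ_y = 35.70 MPa, ρ = 2331 kg/m³
  alloy X: σ_y = 255.8 MPa, ρ = 7130 kg/m³
  alloy D: M = 2.56×10⁻³
  alloy X: M = 2.24×10⁻³
The maximum is for alloy D.

alloy D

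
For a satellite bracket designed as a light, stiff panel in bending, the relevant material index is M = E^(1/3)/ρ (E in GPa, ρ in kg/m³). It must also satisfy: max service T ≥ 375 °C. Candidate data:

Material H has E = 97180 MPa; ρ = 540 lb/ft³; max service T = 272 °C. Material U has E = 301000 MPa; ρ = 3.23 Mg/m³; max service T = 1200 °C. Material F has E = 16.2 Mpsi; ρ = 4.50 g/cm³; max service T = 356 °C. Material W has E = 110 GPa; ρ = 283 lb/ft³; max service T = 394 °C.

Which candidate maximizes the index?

material U

Screen on constraints: max service T ≥ 375 °C. Survivors: material U, material W.
Normalizing units and computing the index:
  material U: E = 301.0 GPa, ρ = 3230 kg/m³
  material W: E = 110.0 GPa, ρ = 4533 kg/m³
  material U: M = 2.07×10⁻³
  material W: M = 1.06×10⁻³
The maximum is for material U.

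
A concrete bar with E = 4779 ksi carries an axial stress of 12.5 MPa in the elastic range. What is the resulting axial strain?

3.79×10⁻⁴

E = 4779 ksi = 32.95 GPa = 32950 MPa.
ε = σ/E = 12.5 / 32950 = 3.79×10⁻⁴.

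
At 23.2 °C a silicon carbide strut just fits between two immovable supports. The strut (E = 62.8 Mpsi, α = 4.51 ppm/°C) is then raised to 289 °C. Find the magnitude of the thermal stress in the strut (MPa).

E = 62.8 Mpsi = 433.0 GPa.
ΔT = 265.8 K. Constrained thermal stress σ = E·α·ΔT = 433.0×10³ MPa × 4.51×10⁻⁶ × 265.8 = 519 MPa (compressive).

519 MPa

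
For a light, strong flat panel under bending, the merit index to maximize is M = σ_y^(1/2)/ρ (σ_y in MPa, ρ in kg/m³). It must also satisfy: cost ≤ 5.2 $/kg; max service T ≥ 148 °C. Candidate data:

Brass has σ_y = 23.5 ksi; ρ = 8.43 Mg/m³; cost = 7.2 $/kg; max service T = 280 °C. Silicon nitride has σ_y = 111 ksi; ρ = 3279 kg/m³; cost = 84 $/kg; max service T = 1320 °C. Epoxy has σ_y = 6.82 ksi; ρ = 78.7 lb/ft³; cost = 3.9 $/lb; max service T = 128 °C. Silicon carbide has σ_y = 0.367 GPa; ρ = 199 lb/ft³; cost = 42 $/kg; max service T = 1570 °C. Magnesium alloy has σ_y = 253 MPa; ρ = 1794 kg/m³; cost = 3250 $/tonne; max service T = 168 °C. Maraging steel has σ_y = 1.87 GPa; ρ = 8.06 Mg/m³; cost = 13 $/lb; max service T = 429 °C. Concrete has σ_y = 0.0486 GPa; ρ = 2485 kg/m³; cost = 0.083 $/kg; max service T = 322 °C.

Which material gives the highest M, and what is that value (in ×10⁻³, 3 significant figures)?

Screen on constraints: cost ≤ 5.2 $/kg; max service T ≥ 148 °C. Survivors: magnesium alloy, concrete.
After converting to SI:
  magnesium alloy: σ_y = 253.0 MPa, ρ = 1794 kg/m³
  concrete: σ_y = 48.60 MPa, ρ = 2485 kg/m³
  magnesium alloy: M = 8.87×10⁻³
  concrete: M = 2.81×10⁻³
Highest index: magnesium alloy.

magnesium alloy, M = 8.87×10⁻³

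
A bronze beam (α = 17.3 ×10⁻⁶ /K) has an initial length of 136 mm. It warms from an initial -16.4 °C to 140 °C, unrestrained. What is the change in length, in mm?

0.368 mm

ΔT = 140 − (-16.4) = 156.4 K.
ΔL = α·L₀·ΔT = 17.3×10⁻⁶ × 136 mm × 156.4 K = 0.368 mm.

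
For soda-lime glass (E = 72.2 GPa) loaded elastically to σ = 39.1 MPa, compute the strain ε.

ε = σ/E = 39.1 / 72200 = 5.42×10⁻⁴.

5.42×10⁻⁴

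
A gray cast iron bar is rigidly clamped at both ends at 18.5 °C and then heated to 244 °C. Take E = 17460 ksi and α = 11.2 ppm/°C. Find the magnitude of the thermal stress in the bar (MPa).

E = 17460 ksi = 120.4 GPa.
ΔT = 225.5 K. Constrained thermal stress σ = E·α·ΔT = 120.4×10³ MPa × 11.2×10⁻⁶ × 225.5 = 304 MPa (compressive).

304 MPa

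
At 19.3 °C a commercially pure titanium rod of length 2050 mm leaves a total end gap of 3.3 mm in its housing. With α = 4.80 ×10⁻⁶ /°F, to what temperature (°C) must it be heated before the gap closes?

α = 4.80×10⁻⁶/°F × 9/5 = 8.64×10⁻⁶/K.
α·L₀·ΔT = 3.3 mm ⇒ ΔT = 3.3 / (8.64×10⁻⁶ × 2050.0) = 186.3 K.
T = 19.3 + 186.3 = 205.6 °C.

206 °C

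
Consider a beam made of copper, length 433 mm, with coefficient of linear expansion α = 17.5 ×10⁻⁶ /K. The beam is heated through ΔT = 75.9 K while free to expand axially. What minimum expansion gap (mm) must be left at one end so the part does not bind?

0.575 mm

ΔL = α·L₀·ΔT = 17.5×10⁻⁶ × 433 mm × 75.90 K = 0.575 mm.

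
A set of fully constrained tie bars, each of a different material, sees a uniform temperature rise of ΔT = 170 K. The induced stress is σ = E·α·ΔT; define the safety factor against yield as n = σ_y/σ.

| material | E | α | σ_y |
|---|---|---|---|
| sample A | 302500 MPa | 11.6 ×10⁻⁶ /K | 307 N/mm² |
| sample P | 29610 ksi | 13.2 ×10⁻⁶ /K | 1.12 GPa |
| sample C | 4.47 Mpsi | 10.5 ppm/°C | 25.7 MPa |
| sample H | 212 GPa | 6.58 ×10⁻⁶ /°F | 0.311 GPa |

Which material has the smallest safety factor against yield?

Per material, after unit conversion:
  sample A: E = 302.5, α = 11.6, σ_y = 307.0 → σ = 597 MPa, n = 0.515
  sample P: E = 204.2, α = 13.2, σ_y = 1120 → σ = 458 MPa, n = 2.44
  sample C: E = 30.82, α = 10.5, σ_y = 25.70 → σ = 55.0 MPa, n = 0.467
  sample H: E = 212.0, α = 11.8, σ_y = 311.0 → σ = 427 MPa, n = 0.729
The minimum is sample C at n = 0.467.

sample C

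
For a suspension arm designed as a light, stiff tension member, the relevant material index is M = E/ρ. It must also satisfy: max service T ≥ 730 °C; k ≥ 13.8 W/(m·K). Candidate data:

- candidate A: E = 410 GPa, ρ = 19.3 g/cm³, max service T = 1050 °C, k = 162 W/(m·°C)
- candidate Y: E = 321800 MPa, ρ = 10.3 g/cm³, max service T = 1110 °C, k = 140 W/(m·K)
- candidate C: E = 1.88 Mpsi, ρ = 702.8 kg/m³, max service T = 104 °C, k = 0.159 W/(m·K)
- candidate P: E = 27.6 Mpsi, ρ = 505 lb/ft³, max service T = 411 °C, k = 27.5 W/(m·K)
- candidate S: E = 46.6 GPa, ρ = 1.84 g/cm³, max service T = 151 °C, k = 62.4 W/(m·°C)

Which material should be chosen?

Screen on constraints: max service T ≥ 730 °C; k ≥ 13.8 W/(m·K). Survivors: candidate A, candidate Y.
In SI units:
  candidate A: E = 410.0 GPa, ρ = 19300 kg/m³
  candidate Y: E = 321.8 GPa, ρ = 10300 kg/m³
  candidate Y: M = 31.2 MN·m/kg
  candidate A: M = 21.2 MN·m/kg
Candidate Y has the largest M.

candidate Y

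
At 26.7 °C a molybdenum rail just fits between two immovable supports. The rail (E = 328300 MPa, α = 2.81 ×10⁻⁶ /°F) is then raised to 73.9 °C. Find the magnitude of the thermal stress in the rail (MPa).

E = 328300 MPa = 328.3 GPa.
α = 2.81×10⁻⁶/°F × 9/5 = 5.06×10⁻⁶/K.
ΔT = 47.20 K. Constrained thermal stress σ = E·α·ΔT = 328.3×10³ MPa × 5.06×10⁻⁶ × 47.20 = 78.4 MPa (compressive).

78.4 MPa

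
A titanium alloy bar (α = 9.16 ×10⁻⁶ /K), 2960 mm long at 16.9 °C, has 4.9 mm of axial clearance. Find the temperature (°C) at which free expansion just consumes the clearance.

α·L₀·ΔT = 4.9 mm ⇒ ΔT = 4.9 / (9.16×10⁻⁶ × 2960.0) = 180.7 K.
T = 16.9 + 180.7 = 197.6 °C.

198 °C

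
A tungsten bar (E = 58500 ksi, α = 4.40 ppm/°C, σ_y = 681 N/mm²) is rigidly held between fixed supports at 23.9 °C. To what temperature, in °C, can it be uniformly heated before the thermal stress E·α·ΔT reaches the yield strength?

408 °C

E = 58500 ksi = 403.3 GPa.
σ_y = 681 N/mm² = 681.0 MPa.
E·α·ΔT = 681.0 MPa ⇒ ΔT = 681.0 / (403.3×10³ × 4.40×10⁻⁶) = 383.7 K.
T = 23.9 + 383.7 = 407.6 °C.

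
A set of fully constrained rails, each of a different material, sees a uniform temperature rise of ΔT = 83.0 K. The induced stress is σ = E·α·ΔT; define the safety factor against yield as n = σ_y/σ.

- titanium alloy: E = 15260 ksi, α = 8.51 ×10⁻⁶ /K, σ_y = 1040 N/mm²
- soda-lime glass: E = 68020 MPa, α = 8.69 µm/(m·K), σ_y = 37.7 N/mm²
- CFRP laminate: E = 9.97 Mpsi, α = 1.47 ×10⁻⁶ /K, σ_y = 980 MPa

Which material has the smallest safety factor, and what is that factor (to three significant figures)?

soda-lime glass, n = 0.768

Per material, after unit conversion:
  titanium alloy: E = 105.2, α = 8.51, σ_y = 1040 → σ = 74.3 MPa, n = 14.0
  soda-lime glass: E = 68.02, α = 8.69, σ_y = 37.70 → σ = 49.1 MPa, n = 0.768
  CFRP laminate: E = 68.74, α = 1.47, σ_y = 980.0 → σ = 8.39 MPa, n = 117
Soda-lime glass has the lowest safety factor, n = 0.768.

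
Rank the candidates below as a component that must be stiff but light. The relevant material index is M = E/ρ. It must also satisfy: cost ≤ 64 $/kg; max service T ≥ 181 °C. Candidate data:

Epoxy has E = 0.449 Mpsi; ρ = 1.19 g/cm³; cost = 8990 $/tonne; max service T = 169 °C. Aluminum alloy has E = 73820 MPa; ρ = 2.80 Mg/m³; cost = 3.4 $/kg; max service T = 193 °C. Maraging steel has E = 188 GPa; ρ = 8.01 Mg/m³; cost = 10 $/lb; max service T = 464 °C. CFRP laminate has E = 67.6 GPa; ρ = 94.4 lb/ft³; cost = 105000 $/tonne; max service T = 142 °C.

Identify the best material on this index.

aluminum alloy

Screen on constraints: cost ≤ 64 $/kg; max service T ≥ 181 °C. Survivors: aluminum alloy, maraging steel.
After converting to SI:
  aluminum alloy: E = 73.82 GPa, ρ = 2800 kg/m³
  maraging steel: E = 188.0 GPa, ρ = 8010 kg/m³
  aluminum alloy: M = 26.4 MN·m/kg
  maraging steel: M = 23.5 MN·m/kg
Highest index: aluminum alloy.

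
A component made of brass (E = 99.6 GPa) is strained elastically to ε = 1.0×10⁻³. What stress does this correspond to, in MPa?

σ = E·ε = 99600 MPa × 1.0×10⁻³ = 99.6 MPa.

99.6 MPa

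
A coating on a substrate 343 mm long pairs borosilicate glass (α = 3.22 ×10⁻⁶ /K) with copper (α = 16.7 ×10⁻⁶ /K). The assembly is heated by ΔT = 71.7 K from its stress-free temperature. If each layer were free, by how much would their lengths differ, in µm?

Δα = |3.22 − 16.7|×10⁻⁶/K = 13.5×10⁻⁶/K.
ΔL_mismatch = Δα·L·ΔT = 13.5×10⁻⁶ × 343.0 mm × 71.7 K = 332 µm.

332 µm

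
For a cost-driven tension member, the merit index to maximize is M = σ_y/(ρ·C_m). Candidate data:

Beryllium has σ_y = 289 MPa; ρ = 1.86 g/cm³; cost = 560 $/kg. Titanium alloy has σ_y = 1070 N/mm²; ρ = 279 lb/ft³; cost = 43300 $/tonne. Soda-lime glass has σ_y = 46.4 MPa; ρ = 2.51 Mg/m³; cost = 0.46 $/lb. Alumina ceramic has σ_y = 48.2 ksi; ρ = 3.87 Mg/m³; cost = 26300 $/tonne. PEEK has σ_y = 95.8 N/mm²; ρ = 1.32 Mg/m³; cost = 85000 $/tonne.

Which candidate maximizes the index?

Normalizing units and computing the index:
  beryllium: σ_y = 289.0 MPa, ρ = 1860 kg/m³, cost = 560.0 $/kg
  titanium alloy: σ_y = 1070 MPa, ρ = 4469 kg/m³, cost = 43.30 $/kg
  soda-lime glass: σ_y = 46.40 MPa, ρ = 2510 kg/m³, cost = 1.014 $/kg
  alumina ceramic: σ_y = 332.3 MPa, ρ = 3870 kg/m³, cost = 26.30 $/kg
  PEEK: σ_y = 95.80 MPa, ρ = 1320 kg/m³, cost = 85.00 $/kg
  soda-lime glass: M = 18.2 kN·m per $
  titanium alloy: M = 5.53 kN·m per $
  alumina ceramic: M = 3.27 kN·m per $
  PEEK: M = 0.854 kN·m per $
  beryllium: M = 0.277 kN·m per $
Highest index: soda-lime glass.

soda-lime glass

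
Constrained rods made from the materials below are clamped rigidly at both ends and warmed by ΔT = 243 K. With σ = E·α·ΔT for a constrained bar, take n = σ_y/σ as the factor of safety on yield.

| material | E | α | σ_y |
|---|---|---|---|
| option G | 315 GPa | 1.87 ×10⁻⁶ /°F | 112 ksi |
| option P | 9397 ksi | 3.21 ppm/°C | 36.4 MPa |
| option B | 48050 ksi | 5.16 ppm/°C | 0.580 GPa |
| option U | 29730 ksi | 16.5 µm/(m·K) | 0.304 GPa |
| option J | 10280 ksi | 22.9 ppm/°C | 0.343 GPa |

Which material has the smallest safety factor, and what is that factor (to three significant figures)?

Converting E to GPa, α to ×10⁻⁶/K, σ_y to MPa, then σ and n for each:
  option G: E = 315.0, α = 3.37, σ_y = 772.2 → σ = 258 MPa, n = 3.00
  option P: E = 64.79, α = 3.21, σ_y = 36.40 → σ = 50.5 MPa, n = 0.720
  option B: E = 331.3, α = 5.16, σ_y = 580.0 → σ = 415 MPa, n = 1.40
  option U: E = 205.0, α = 16.5, σ_y = 304.0 → σ = 822 MPa, n = 0.370
  option J: E = 70.88, α = 22.9, σ_y = 343.0 → σ = 394 MPa, n = 0.870
Smallest n: option U with n = 0.370.

option U, n = 0.370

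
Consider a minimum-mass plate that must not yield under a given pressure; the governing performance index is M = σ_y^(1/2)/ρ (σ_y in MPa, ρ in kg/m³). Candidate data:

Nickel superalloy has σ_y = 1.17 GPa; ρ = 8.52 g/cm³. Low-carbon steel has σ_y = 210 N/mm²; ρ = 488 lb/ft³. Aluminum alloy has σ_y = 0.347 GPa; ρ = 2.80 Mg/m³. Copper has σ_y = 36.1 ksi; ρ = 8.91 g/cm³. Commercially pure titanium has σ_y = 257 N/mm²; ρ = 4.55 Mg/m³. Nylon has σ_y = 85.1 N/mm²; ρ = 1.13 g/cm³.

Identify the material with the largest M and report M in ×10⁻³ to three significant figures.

In SI units:
  nickel superalloy: σ_y = 1170 MPa, ρ = 8520 kg/m³
  low-carbon steel: σ_y = 210.0 MPa, ρ = 7817 kg/m³
  aluminum alloy: σ_y = 347.0 MPa, ρ = 2800 kg/m³
  copper: σ_y = 248.9 MPa, ρ = 8910 kg/m³
  commercially pure titanium: σ_y = 257.0 MPa, ρ = 4550 kg/m³
  nylon: σ_y = 85.10 MPa, ρ = 1130 kg/m³
  nylon: M = 8.16×10⁻³
  aluminum alloy: M = 6.65×10⁻³
  nickel superalloy: M = 4.01×10⁻³
  commercially pure titanium: M = 3.52×10⁻³
  low-carbon steel: M = 1.85×10⁻³
  copper: M = 1.77×10⁻³
Nylon has the largest M.

nylon, M = 8.16×10⁻³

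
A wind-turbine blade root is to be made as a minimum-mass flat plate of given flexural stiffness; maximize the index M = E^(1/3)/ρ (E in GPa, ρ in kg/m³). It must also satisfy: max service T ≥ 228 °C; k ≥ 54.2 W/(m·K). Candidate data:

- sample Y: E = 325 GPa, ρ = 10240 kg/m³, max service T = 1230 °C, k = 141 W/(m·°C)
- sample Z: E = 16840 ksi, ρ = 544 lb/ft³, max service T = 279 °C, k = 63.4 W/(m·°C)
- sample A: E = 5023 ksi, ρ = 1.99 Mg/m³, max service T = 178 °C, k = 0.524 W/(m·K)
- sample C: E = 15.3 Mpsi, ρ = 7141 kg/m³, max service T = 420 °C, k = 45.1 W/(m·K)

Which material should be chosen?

Screen on constraints: max service T ≥ 228 °C; k ≥ 54.2 W/(m·K). Survivors: sample Y, sample Z.
After converting to SI:
  sample Y: E = 325.0 GPa, ρ = 10240 kg/m³
  sample Z: E = 116.1 GPa, ρ = 8714 kg/m³
  sample Y: M = 0.671×10⁻³
  sample Z: M = 0.560×10⁻³
Sample Y has the largest M.

sample Y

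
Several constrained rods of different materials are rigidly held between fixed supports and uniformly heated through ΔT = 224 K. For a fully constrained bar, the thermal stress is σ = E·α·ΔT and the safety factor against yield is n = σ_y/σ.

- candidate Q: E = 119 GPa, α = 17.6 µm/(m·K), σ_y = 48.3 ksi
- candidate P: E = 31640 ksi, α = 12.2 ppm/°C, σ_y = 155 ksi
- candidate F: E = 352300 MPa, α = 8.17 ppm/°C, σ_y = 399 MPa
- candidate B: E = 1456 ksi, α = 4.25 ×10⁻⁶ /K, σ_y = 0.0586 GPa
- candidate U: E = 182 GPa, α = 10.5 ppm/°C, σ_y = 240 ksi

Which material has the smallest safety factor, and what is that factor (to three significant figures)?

With everything in SI (GPa, ×10⁻⁶/K, MPa):
  candidate Q: E = 119.0, α = 17.6, σ_y = 333.0 → σ = 469 MPa, n = 0.710
  candidate P: E = 218.2, α = 12.2, σ_y = 1069 → σ = 596 MPa, n = 1.79
  candidate F: E = 352.3, α = 8.17, σ_y = 399.0 → σ = 645 MPa, n = 0.619
  candidate B: E = 10.04, α = 4.25, σ_y = 58.60 → σ = 9.56 MPa, n = 6.13
  candidate U: E = 182.0, α = 10.5, σ_y = 1655 → σ = 428 MPa, n = 3.87
Smallest n: candidate F with n = 0.619.

candidate F, n = 0.619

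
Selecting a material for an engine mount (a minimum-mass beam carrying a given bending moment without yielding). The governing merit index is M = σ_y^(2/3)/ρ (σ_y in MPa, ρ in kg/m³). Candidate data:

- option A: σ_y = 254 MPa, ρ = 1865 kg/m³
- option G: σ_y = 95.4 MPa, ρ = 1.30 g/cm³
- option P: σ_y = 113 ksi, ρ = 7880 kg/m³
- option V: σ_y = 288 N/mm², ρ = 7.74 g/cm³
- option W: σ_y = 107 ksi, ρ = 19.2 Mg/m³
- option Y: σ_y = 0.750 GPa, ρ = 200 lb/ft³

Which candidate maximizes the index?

Putting every candidate on a common basis:
  option A: σ_y = 254.0 MPa, ρ = 1865 kg/m³
  option G: σ_y = 95.40 MPa, ρ = 1300 kg/m³
  option P: σ_y = 779.1 MPa, ρ = 7880 kg/m³
  option V: σ_y = 288.0 MPa, ρ = 7740 kg/m³
  option W: σ_y = 737.7 MPa, ρ = 19200 kg/m³
  option Y: σ_y = 750.0 MPa, ρ = 3204 kg/m³
  option Y: M = 25.8×10⁻³
  option A: M = 21.5×10⁻³
  option G: M = 16.1×10⁻³
  option P: M = 10.7×10⁻³
  option V: M = 5.63×10⁻³
  option W: M = 4.25×10⁻³
Highest index: option Y.

option Y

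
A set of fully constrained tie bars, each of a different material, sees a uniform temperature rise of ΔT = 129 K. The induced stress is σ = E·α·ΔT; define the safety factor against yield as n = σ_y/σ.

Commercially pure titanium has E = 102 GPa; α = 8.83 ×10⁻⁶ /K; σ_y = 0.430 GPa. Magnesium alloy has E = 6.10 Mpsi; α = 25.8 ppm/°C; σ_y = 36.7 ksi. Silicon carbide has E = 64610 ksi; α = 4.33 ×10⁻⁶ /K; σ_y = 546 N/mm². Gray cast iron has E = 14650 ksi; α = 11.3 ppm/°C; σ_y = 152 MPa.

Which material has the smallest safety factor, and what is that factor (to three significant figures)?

gray cast iron, n = 1.03

Per material, after unit conversion:
  commercially pure titanium: E = 102.0, α = 8.83, σ_y = 430.0 → σ = 116 MPa, n = 3.70
  magnesium alloy: E = 42.06, α = 25.8, σ_y = 253.0 → σ = 140 MPa, n = 1.81
  silicon carbide: E = 445.5, α = 4.33, σ_y = 546.0 → σ = 249 MPa, n = 2.19
  gray cast iron: E = 101.0, α = 11.3, σ_y = 152.0 → σ = 147 MPa, n = 1.03
The minimum is gray cast iron at n = 1.03.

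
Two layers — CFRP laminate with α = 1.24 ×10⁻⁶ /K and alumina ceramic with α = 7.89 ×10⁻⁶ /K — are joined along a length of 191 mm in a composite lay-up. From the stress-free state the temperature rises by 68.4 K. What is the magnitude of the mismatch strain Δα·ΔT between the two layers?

Δα = |1.24 − 7.89|×10⁻⁶/K = 6.65×10⁻⁶/K.
Mismatch strain = Δα·ΔT = 6.65×10⁻⁶ × 68.4 = 4.55×10⁻⁴.

4.55×10⁻⁴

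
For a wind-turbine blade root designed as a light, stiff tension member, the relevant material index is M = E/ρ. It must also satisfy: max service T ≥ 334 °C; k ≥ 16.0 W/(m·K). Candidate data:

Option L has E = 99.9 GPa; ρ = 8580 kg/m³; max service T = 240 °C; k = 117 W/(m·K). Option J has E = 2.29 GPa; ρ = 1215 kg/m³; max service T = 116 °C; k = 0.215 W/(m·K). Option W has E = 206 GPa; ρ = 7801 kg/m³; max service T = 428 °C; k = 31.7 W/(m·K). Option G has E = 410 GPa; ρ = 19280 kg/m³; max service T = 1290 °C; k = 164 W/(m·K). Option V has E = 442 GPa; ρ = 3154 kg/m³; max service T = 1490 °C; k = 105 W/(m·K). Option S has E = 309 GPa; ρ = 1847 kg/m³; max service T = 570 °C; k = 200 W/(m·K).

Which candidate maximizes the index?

Screen on constraints: max service T ≥ 334 °C; k ≥ 16.0 W/(m·K). Survivors: option W, option G, option V, option S.
Per-candidate index values:
  option S: M = 167 MN·m/kg
  option V: M = 140 MN·m/kg
  option W: M = 26.4 MN·m/kg
  option G: M = 21.3 MN·m/kg
The maximum is for option S.

option S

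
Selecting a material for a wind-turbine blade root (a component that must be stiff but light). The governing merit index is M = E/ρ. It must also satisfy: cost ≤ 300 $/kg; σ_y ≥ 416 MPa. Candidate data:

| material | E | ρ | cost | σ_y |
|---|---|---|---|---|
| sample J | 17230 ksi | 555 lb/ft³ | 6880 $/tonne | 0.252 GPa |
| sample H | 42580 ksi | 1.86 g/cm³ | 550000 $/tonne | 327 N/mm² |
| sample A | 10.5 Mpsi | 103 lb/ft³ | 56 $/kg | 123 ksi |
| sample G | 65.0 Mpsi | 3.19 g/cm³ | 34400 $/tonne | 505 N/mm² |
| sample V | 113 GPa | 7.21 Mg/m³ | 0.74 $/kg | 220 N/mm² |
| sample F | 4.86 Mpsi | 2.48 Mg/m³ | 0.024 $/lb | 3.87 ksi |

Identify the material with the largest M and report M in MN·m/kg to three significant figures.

sample G, M = 140 MN·m/kg

Screen on constraints: cost ≤ 300 $/kg; σ_y ≥ 416 MPa. Survivors: sample A, sample G.
Normalizing units and computing the index:
  sample A: E = 72.39 GPa, ρ = 1650 kg/m³
  sample G: E = 448.2 GPa, ρ = 3190 kg/m³
  sample G: M = 140 MN·m/kg
  sample A: M = 43.9 MN·m/kg
Sample G ranks first.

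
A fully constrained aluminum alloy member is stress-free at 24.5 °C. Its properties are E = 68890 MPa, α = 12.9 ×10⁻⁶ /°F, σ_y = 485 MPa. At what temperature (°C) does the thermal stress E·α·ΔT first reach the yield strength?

328 °C

E = 68890 MPa = 68.89 GPa.
α = 12.9×10⁻⁶/°F × 9/5 = 23.2×10⁻⁶/K.
E·α·ΔT = 485.0 MPa ⇒ ΔT = 485.0 / (68.89×10³ × 23.2×10⁻⁶) = 303.2 K.
T = 24.5 + 303.2 = 327.7 °C.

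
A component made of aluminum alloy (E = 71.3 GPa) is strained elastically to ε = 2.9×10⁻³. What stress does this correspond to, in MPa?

207 MPa

σ = E·ε = 71300 MPa × 2.9×10⁻³ = 207 MPa.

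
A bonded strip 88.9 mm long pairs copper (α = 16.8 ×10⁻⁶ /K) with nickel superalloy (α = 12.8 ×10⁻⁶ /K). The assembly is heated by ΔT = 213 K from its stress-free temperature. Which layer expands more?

α(copper) = 16.8×10⁻⁶/K vs α(nickel superalloy) = 12.8×10⁻⁶/K.
Higher α expands more for the same ΔT: copper.

copper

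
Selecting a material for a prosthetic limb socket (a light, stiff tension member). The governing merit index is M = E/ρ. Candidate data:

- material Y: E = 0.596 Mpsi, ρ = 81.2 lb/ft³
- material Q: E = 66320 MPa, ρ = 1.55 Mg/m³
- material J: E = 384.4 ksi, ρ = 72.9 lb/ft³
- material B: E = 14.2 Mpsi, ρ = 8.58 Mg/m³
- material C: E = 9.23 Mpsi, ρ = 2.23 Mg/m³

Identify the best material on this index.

Putting every candidate on a common basis:
  material Y: E = 4.109 GPa, ρ = 1301 kg/m³
  material Q: E = 66.32 GPa, ρ = 1550 kg/m³
  material J: E = 2.650 GPa, ρ = 1168 kg/m³
  material B: E = 97.91 GPa, ρ = 8580 kg/m³
  material C: E = 63.64 GPa, ρ = 2230 kg/m³
  material Q: M = 42.8 MN·m/kg
  material C: M = 28.5 MN·m/kg
  material B: M = 11.4 MN·m/kg
  material Y: M = 3.16 MN·m/kg
  material J: M = 2.27 MN·m/kg
The maximum is for material Q.

material Q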